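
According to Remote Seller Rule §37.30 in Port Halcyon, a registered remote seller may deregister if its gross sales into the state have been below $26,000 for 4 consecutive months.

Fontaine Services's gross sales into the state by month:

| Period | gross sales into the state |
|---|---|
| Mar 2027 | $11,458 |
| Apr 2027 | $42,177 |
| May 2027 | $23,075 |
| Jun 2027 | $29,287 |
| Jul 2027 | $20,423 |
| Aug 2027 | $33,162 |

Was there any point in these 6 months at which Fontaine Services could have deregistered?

No

Months below $26,000: Mar 2027, May 2027, Jul 2027.
Longest run of consecutive months below the threshold: 1.
1 < 4, so Fontaine Services never became eligible.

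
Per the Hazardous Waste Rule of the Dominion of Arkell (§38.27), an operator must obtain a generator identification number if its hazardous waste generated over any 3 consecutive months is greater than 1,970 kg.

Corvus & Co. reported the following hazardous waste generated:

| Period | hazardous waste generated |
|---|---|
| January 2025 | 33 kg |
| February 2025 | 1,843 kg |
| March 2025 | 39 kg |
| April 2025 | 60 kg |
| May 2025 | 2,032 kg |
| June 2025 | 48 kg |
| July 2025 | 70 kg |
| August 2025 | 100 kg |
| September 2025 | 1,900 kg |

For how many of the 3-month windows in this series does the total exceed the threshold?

4

January 2025–March 2025: 33 kg + 1,843 kg + 39 kg = 1,915 kg (under)
February 2025–April 2025: 1,843 kg + 39 kg + 60 kg = 1,942 kg (under)
March 2025–May 2025: 39 kg + 60 kg + 2,032 kg = 2,131 kg (over)
April 2025–June 2025: 60 kg + 2,032 kg + 48 kg = 2,140 kg (over)
May 2025–July 2025: 2,032 kg + 48 kg + 70 kg = 2,150 kg (over)
June 2025–August 2025: 48 kg + 70 kg + 100 kg = 218 kg (under)
July 2025–September 2025: 70 kg + 100 kg + 1,900 kg = 2,070 kg (over)
4 windows exceed the threshold.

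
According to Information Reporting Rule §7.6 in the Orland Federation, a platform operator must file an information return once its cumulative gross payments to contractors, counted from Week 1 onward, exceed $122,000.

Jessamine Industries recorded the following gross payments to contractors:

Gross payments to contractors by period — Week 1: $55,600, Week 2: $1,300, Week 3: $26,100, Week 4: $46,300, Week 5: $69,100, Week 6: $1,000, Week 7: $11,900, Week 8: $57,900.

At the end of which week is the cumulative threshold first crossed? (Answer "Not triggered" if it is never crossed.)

Week 4

Through Week 1: $55,600
Through Week 2: $56,900
Through Week 3: $83,000
Through Week 4: $129,300 ← exceeds threshold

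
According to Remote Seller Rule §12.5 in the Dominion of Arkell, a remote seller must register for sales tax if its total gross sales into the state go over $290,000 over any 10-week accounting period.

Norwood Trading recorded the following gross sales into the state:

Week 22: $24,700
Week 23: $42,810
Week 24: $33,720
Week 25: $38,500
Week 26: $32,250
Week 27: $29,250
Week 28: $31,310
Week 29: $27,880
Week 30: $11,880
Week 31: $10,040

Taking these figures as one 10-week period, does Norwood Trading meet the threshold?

Total gross sales into the state: $24,700 + $42,810 + $33,720 + $38,500 + $32,250 + $29,250 + $31,310 + $27,880 + $11,880 + $10,040 = $282,340.
$282,340 ≤ $290,000, so the threshold is not exceeded.

No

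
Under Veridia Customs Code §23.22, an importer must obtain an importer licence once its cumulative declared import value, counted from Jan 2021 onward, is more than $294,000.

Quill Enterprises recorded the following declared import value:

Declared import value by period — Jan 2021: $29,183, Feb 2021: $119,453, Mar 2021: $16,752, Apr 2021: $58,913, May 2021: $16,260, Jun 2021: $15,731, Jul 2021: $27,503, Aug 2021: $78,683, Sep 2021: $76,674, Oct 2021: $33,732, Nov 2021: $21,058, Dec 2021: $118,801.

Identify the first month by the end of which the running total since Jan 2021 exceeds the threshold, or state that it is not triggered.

Through Jan 2021: $29,183
Through Feb 2021: $148,636
Through Mar 2021: $165,388
Through Apr 2021: $224,301
Through May 2021: $240,561
Through Jun 2021: $256,292
Through Jul 2021: $283,795
Through Aug 2021: $362,478 ← exceeds threshold

Aug 2021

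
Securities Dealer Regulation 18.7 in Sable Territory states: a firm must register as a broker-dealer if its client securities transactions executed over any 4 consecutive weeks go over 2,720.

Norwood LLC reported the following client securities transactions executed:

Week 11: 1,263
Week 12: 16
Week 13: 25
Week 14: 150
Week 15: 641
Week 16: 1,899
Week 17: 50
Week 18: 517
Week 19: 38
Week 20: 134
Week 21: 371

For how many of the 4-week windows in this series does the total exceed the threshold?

Week 11–Week 14: 1,263 + 16 + 25 + 150 = 1,454 (under)
Week 12–Week 15: 16 + 25 + 150 + 641 = 832 (under)
Week 13–Week 16: 25 + 150 + 641 + 1,899 = 2,715 (under)
Week 14–Week 17: 150 + 641 + 1,899 + 50 = 2,740 (over)
Week 15–Week 18: 641 + 1,899 + 50 + 517 = 3,107 (over)
Week 16–Week 19: 1,899 + 50 + 517 + 38 = 2,504 (under)
Week 17–Week 20: 50 + 517 + 38 + 134 = 739 (under)
Week 18–Week 21: 517 + 38 + 134 + 371 = 1,060 (under)
2 windows exceed the threshold.

2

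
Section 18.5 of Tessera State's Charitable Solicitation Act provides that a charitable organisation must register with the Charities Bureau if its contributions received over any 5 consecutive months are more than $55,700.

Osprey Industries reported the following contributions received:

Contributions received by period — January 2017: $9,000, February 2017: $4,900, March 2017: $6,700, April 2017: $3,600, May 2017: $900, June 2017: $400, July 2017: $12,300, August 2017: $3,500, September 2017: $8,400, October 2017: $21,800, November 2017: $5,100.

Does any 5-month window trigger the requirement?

January 2017–May 2017: $9,000 + $4,900 + $6,700 + $3,600 + $900 = $25,100 (under)
February 2017–June 2017: $4,900 + $6,700 + $3,600 + $900 + $400 = $16,500 (under)
March 2017–July 2017: $6,700 + $3,600 + $900 + $400 + $12,300 = $23,900 (under)
April 2017–August 2017: $3,600 + $900 + $400 + $12,300 + $3,500 = $20,700 (under)
May 2017–September 2017: $900 + $400 + $12,300 + $3,500 + $8,400 = $25,500 (under)
June 2017–October 2017: $400 + $12,300 + $3,500 + $8,400 + $21,800 = $46,400 (under)
July 2017–November 2017: $12,300 + $3,500 + $8,400 + $21,800 + $5,100 = $51,100 (under)
No window exceeds $55,700.

No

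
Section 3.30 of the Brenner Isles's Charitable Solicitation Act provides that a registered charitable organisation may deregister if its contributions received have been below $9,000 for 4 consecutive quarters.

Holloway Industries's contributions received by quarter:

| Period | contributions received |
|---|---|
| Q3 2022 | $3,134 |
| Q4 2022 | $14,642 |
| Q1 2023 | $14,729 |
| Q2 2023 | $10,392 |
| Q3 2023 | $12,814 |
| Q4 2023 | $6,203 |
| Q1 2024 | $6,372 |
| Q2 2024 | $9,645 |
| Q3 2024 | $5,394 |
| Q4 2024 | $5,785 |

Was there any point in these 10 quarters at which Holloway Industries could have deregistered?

Quarters below $9,000: Q3 2022, Q4 2023, Q1 2024, Q3 2024, Q4 2024.
Longest run of consecutive quarters below the threshold: 2.
2 < 4, so Holloway Industries never became eligible.

No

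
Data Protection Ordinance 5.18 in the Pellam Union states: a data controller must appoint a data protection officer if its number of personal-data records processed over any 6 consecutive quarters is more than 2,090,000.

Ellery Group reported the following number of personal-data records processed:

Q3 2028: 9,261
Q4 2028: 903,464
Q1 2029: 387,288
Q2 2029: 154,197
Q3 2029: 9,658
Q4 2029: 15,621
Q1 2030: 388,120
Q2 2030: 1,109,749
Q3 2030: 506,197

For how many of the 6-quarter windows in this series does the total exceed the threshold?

Q3 2028–Q4 2029: 9,261 + 903,464 + 387,288 + 154,197 + 9,658 + 15,621 = 1,479,489 (under)
Q4 2028–Q1 2030: 903,464 + 387,288 + 154,197 + 9,658 + 15,621 + 388,120 = 1,858,348 (under)
Q1 2029–Q2 2030: 387,288 + 154,197 + 9,658 + 15,621 + 388,120 + 1,109,749 = 2,064,633 (under)
Q2 2029–Q3 2030: 154,197 + 9,658 + 15,621 + 388,120 + 1,109,749 + 506,197 = 2,183,542 (over)
1 window exceeds the threshold.

1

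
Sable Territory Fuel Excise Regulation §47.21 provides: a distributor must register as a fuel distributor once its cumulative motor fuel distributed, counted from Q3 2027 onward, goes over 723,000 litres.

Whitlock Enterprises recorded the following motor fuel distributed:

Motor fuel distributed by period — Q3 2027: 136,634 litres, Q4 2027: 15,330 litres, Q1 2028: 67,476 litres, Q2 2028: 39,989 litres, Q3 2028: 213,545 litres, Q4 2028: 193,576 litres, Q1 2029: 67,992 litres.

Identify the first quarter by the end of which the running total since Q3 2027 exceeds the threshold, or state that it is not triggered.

Q1 2029

Through Q3 2027: 136,634 litres
Through Q4 2027: 151,964 litres
Through Q1 2028: 219,440 litres
Through Q2 2028: 259,429 litres
Through Q3 2028: 472,974 litres
Through Q4 2028: 666,550 litres
Through Q1 2029: 734,542 litres ← exceeds threshold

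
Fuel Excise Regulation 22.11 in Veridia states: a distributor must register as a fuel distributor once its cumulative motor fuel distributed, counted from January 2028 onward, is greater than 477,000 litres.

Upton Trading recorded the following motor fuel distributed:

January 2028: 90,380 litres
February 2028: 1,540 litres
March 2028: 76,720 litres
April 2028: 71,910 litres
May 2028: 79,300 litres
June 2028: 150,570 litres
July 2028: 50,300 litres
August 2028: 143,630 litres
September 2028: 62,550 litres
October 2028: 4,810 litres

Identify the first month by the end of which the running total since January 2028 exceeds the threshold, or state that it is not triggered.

July 2028

Through January 2028: 90,380 litres
Through February 2028: 91,920 litres
Through March 2028: 168,640 litres
Through April 2028: 240,550 litres
Through May 2028: 319,850 litres
Through June 2028: 470,420 litres
Through July 2028: 520,720 litres ← exceeds threshold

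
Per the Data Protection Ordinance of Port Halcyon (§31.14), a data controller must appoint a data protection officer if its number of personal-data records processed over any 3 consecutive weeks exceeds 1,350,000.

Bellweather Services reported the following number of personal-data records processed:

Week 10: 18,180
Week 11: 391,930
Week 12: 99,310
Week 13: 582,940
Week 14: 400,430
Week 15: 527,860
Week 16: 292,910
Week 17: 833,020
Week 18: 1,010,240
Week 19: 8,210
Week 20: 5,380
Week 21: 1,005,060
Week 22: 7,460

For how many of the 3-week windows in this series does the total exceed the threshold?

4

Week 10–Week 12: 18,180 + 391,930 + 99,310 = 509,420 (under)
Week 11–Week 13: 391,930 + 99,310 + 582,940 = 1,074,180 (under)
Week 12–Week 14: 99,310 + 582,940 + 400,430 = 1,082,680 (under)
Week 13–Week 15: 582,940 + 400,430 + 527,860 = 1,511,230 (over)
Week 14–Week 16: 400,430 + 527,860 + 292,910 = 1,221,200 (under)
Week 15–Week 17: 527,860 + 292,910 + 833,020 = 1,653,790 (over)
Week 16–Week 18: 292,910 + 833,020 + 1,010,240 = 2,136,170 (over)
Week 17–Week 19: 833,020 + 1,010,240 + 8,210 = 1,851,470 (over)
Week 18–Week 20: 1,010,240 + 8,210 + 5,380 = 1,023,830 (under)
Week 19–Week 21: 8,210 + 5,380 + 1,005,060 = 1,018,650 (under)
Week 20–Week 22: 5,380 + 1,005,060 + 7,460 = 1,017,900 (under)
4 windows exceed the threshold.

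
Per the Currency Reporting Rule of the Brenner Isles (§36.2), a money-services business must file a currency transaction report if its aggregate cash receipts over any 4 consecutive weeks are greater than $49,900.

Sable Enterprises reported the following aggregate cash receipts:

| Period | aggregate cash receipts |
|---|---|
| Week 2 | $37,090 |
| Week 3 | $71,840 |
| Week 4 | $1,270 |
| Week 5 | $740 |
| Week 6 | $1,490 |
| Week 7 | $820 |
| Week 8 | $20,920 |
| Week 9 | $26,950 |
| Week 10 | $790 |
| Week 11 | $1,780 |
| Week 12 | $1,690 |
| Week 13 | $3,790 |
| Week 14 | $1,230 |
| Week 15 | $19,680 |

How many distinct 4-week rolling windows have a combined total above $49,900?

Week 2–Week 5: $37,090 + $71,840 + $1,270 + $740 = $110,940 (over)
Week 3–Week 6: $71,840 + $1,270 + $740 + $1,490 = $75,340 (over)
Week 4–Week 7: $1,270 + $740 + $1,490 + $820 = $4,320 (under)
Week 5–Week 8: $740 + $1,490 + $820 + $20,920 = $23,970 (under)
Week 6–Week 9: $1,490 + $820 + $20,920 + $26,950 = $50,180 (over)
Week 7–Week 10: $820 + $20,920 + $26,950 + $790 = $49,480 (under)
Week 8–Week 11: $20,920 + $26,950 + $790 + $1,780 = $50,440 (over)
Week 9–Week 12: $26,950 + $790 + $1,780 + $1,690 = $31,210 (under)
Week 10–Week 13: $790 + $1,780 + $1,690 + $3,790 = $8,050 (under)
Week 11–Week 14: $1,780 + $1,690 + $3,790 + $1,230 = $8,490 (under)
Week 12–Week 15: $1,690 + $3,790 + $1,230 + $19,680 = $26,390 (under)
4 windows exceed the threshold.

4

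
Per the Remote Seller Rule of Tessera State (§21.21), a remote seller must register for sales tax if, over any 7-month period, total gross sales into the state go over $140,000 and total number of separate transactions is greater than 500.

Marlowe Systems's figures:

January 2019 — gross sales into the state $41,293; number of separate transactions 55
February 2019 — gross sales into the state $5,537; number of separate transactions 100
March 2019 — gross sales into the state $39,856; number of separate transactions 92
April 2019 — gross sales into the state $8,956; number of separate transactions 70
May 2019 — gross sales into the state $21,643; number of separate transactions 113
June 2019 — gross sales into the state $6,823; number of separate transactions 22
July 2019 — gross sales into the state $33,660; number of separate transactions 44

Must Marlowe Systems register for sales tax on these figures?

Total gross sales into the state: $41,293 + $5,537 + $39,856 + $8,956 + $21,643 + $6,823 + $33,660 = $157,768 (> $140,000).
Total number of separate transactions: 55 + 100 + 92 + 70 + 113 + 22 + 44 = 496 (≤ 500).
The test is 'and': the rule requires both, and at least one is not exceeded.

No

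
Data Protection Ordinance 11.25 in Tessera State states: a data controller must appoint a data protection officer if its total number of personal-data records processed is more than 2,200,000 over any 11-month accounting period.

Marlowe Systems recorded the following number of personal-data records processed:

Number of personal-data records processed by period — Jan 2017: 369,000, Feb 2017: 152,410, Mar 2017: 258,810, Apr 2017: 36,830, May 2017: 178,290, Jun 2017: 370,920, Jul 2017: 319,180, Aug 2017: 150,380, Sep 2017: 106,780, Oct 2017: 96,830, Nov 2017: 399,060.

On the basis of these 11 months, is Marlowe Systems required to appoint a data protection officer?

Total number of personal-data records processed: 369,000 + 152,410 + 258,810 + 36,830 + 178,290 + 370,920 + 319,180 + 150,380 + 106,780 + 96,830 + 399,060 = 2,438,490.
2,438,490 > 2,200,000, so the threshold is exceeded.

Yes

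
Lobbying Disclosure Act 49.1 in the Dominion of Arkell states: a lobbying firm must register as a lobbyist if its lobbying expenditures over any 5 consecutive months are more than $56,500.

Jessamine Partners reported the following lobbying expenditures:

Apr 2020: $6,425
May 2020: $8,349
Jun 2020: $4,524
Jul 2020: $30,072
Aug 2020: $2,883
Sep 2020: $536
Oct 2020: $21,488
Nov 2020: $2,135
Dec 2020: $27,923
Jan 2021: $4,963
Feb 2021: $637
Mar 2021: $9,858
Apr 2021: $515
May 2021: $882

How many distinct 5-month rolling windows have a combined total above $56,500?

4

Apr 2020–Aug 2020: $6,425 + $8,349 + $4,524 + $30,072 + $2,883 = $52,253 (under)
May 2020–Sep 2020: $8,349 + $4,524 + $30,072 + $2,883 + $536 = $46,364 (under)
Jun 2020–Oct 2020: $4,524 + $30,072 + $2,883 + $536 + $21,488 = $59,503 (over)
Jul 2020–Nov 2020: $30,072 + $2,883 + $536 + $21,488 + $2,135 = $57,114 (over)
Aug 2020–Dec 2020: $2,883 + $536 + $21,488 + $2,135 + $27,923 = $54,965 (under)
Sep 2020–Jan 2021: $536 + $21,488 + $2,135 + $27,923 + $4,963 = $57,045 (over)
Oct 2020–Feb 2021: $21,488 + $2,135 + $27,923 + $4,963 + $637 = $57,146 (over)
Nov 2020–Mar 2021: $2,135 + $27,923 + $4,963 + $637 + $9,858 = $45,516 (under)
Dec 2020–Apr 2021: $27,923 + $4,963 + $637 + $9,858 + $515 = $43,896 (under)
Jan 2021–May 2021: $4,963 + $637 + $9,858 + $515 + $882 = $16,855 (under)
4 windows exceed the threshold.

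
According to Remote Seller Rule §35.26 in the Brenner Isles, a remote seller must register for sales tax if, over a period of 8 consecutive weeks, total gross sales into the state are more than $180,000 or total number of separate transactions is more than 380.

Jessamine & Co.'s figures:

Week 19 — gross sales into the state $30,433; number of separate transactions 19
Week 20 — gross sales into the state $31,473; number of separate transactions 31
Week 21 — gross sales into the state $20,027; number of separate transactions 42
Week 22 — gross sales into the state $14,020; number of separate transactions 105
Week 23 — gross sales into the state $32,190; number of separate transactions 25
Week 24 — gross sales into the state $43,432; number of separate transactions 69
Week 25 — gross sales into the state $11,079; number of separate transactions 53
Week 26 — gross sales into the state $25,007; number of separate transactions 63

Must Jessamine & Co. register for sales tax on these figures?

Yes

Total gross sales into the state: $30,433 + $31,473 + $20,027 + $14,020 + $32,190 + $43,432 + $11,079 + $25,007 = $207,661 (> $180,000).
Total number of separate transactions: 19 + 31 + 42 + 105 + 25 + 69 + 53 + 63 = 407 (> 380).
The test is 'or': at least one threshold is exceeded.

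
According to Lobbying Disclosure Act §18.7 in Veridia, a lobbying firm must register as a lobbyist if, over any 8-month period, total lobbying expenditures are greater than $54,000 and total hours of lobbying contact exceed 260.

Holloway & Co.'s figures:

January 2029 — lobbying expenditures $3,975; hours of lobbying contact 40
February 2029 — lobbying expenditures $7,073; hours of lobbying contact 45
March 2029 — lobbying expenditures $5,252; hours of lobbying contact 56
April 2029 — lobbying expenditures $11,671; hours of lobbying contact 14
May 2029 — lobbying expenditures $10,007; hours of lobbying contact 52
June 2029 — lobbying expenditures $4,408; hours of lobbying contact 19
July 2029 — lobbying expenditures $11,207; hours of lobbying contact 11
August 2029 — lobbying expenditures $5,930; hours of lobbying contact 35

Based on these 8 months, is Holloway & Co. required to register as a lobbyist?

Total lobbying expenditures: $3,975 + $7,073 + $5,252 + $11,671 + $10,007 + $4,408 + $11,207 + $5,930 = $59,523 (> $54,000).
Total hours of lobbying contact: 40 + 45 + 56 + 14 + 52 + 19 + 11 + 35 = 272 (> 260).
The test is 'and': both thresholds are exceeded.

Yes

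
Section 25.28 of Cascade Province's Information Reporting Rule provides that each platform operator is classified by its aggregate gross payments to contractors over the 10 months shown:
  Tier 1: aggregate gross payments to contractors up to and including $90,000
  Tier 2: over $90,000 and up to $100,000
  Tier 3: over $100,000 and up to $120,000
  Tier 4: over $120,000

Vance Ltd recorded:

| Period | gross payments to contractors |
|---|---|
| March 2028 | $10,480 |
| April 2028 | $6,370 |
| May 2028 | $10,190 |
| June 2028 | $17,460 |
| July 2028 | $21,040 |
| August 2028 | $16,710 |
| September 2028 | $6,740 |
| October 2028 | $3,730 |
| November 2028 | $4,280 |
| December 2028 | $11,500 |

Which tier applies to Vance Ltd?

Aggregate gross payments to contractors: $10,480 + $6,370 + $10,190 + $17,460 + $21,040 + $16,710 + $6,740 + $3,730 + $4,280 + $11,500 = $108,500.
$100,000 < $108,500 ≤ $120,000, so Tier 3 applies.

Tier 3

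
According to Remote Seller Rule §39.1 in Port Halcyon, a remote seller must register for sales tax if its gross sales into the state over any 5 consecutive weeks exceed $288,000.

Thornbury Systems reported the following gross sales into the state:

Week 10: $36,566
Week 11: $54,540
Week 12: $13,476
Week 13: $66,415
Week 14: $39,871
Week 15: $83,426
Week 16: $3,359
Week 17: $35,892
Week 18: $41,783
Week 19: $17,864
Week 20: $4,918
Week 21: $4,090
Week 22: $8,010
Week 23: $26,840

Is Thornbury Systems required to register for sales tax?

No

Week 10–Week 14: $36,566 + $54,540 + $13,476 + $66,415 + $39,871 = $210,868 (under)
Week 11–Week 15: $54,540 + $13,476 + $66,415 + $39,871 + $83,426 = $257,728 (under)
Week 12–Week 16: $13,476 + $66,415 + $39,871 + $83,426 + $3,359 = $206,547 (under)
Week 13–Week 17: $66,415 + $39,871 + $83,426 + $3,359 + $35,892 = $228,963 (under)
Week 14–Week 18: $39,871 + $83,426 + $3,359 + $35,892 + $41,783 = $204,331 (under)
Week 15–Week 19: $83,426 + $3,359 + $35,892 + $41,783 + $17,864 = $182,324 (under)
Week 16–Week 20: $3,359 + $35,892 + $41,783 + $17,864 + $4,918 = $103,816 (under)
Week 17–Week 21: $35,892 + $41,783 + $17,864 + $4,918 + $4,090 = $104,547 (under)
Week 18–Week 22: $41,783 + $17,864 + $4,918 + $4,090 + $8,010 = $76,665 (under)
Week 19–Week 23: $17,864 + $4,918 + $4,090 + $8,010 + $26,840 = $61,722 (under)
No window exceeds $288,000.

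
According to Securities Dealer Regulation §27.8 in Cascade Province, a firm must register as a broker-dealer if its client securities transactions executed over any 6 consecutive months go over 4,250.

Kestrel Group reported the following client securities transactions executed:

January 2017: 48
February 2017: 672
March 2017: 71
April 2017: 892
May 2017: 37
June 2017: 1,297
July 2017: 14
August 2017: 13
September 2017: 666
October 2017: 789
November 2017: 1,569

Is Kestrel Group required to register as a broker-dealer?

January 2017–June 2017: 48 + 672 + 71 + 892 + 37 + 1,297 = 3,017 (under)
February 2017–July 2017: 672 + 71 + 892 + 37 + 1,297 + 14 = 2,983 (under)
March 2017–August 2017: 71 + 892 + 37 + 1,297 + 14 + 13 = 2,324 (under)
April 2017–September 2017: 892 + 37 + 1,297 + 14 + 13 + 666 = 2,919 (under)
May 2017–October 2017: 37 + 1,297 + 14 + 13 + 666 + 789 = 2,816 (under)
June 2017–November 2017: 1,297 + 14 + 13 + 666 + 789 + 1,569 = 4,348 (over)
At least one window exceeds 4,250.

Yes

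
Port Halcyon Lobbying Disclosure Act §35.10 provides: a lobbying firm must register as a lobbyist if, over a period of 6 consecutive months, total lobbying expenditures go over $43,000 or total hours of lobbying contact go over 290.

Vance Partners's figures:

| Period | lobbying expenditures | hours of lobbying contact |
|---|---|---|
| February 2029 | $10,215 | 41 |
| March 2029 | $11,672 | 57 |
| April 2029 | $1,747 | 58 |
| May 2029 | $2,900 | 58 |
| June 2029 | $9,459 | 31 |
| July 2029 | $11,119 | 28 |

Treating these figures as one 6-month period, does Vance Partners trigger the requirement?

Total lobbying expenditures: $10,215 + $11,672 + $1,747 + $2,900 + $9,459 + $11,119 = $47,112 (> $43,000).
Total hours of lobbying contact: 41 + 57 + 58 + 58 + 31 + 28 = 273 (≤ 290).
The test is 'or': at least one threshold is exceeded.

Yes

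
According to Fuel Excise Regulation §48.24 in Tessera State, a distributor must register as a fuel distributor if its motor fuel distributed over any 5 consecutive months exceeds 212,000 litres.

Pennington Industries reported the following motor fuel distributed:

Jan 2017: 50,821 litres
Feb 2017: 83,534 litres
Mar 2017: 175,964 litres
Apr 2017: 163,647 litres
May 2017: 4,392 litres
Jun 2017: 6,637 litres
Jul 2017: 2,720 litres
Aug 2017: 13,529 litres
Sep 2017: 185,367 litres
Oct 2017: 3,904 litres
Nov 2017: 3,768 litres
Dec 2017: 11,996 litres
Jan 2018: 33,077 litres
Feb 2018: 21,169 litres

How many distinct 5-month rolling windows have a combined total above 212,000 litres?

7

Jan 2017–May 2017: 50,821 litres + 83,534 litres + 175,964 litres + 163,647 litres + 4,392 litres = 478,358 litres (over)
Feb 2017–Jun 2017: 83,534 litres + 175,964 litres + 163,647 litres + 4,392 litres + 6,637 litres = 434,174 litres (over)
Mar 2017–Jul 2017: 175,964 litres + 163,647 litres + 4,392 litres + 6,637 litres + 2,720 litres = 353,360 litres (over)
Apr 2017–Aug 2017: 163,647 litres + 4,392 litres + 6,637 litres + 2,720 litres + 13,529 litres = 190,925 litres (under)
May 2017–Sep 2017: 4,392 litres + 6,637 litres + 2,720 litres + 13,529 litres + 185,367 litres = 212,645 litres (over)
Jun 2017–Oct 2017: 6,637 litres + 2,720 litres + 13,529 litres + 185,367 litres + 3,904 litres = 212,157 litres (over)
Jul 2017–Nov 2017: 2,720 litres + 13,529 litres + 185,367 litres + 3,904 litres + 3,768 litres = 209,288 litres (under)
Aug 2017–Dec 2017: 13,529 litres + 185,367 litres + 3,904 litres + 3,768 litres + 11,996 litres = 218,564 litres (over)
Sep 2017–Jan 2018: 185,367 litres + 3,904 litres + 3,768 litres + 11,996 litres + 33,077 litres = 238,112 litres (over)
Oct 2017–Feb 2018: 3,904 litres + 3,768 litres + 11,996 litres + 33,077 litres + 21,169 litres = 73,914 litres (under)
7 windows exceed the threshold.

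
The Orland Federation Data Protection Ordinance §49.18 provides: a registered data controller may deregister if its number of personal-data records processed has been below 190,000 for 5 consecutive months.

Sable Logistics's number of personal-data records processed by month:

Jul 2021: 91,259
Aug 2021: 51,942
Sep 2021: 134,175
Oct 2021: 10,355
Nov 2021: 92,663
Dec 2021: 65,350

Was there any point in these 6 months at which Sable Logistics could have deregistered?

Yes

Months below 190,000: Jul 2021, Aug 2021, Sep 2021, Oct 2021, Nov 2021, Dec 2021.
Longest run of consecutive months below the threshold: 6.
6 ≥ 5, so Sable Logistics became eligible.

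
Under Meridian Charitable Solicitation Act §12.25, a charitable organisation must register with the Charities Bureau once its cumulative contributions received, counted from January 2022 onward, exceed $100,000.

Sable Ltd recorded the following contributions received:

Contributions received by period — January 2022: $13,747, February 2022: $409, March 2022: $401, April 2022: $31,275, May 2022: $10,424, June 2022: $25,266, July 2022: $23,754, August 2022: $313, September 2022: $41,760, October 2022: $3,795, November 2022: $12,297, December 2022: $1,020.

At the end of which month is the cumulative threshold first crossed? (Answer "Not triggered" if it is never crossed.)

Through January 2022: $13,747
Through February 2022: $14,156
Through March 2022: $14,557
Through April 2022: $45,832
Through May 2022: $56,256
Through June 2022: $81,522
Through July 2022: $105,276 ← exceeds threshold

July 2022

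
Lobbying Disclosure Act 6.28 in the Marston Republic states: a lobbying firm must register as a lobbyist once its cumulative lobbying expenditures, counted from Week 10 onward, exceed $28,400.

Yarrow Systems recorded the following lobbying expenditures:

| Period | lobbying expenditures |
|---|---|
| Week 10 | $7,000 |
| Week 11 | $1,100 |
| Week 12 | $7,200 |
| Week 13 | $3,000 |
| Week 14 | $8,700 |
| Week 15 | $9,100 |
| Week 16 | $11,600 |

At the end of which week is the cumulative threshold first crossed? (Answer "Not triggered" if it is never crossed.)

Through Week 10: $7,000
Through Week 11: $8,100
Through Week 12: $15,300
Through Week 13: $18,300
Through Week 14: $27,000
Through Week 15: $36,100 ← exceeds threshold

Week 15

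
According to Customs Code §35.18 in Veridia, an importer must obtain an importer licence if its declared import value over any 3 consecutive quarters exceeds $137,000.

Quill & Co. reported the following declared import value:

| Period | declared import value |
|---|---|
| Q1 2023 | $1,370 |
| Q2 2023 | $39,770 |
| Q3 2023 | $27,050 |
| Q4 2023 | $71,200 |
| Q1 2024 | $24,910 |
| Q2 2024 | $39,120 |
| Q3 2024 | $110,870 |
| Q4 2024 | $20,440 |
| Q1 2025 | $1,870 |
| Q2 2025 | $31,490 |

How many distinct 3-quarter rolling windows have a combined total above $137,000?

Q1 2023–Q3 2023: $1,370 + $39,770 + $27,050 = $68,190 (under)
Q2 2023–Q4 2023: $39,770 + $27,050 + $71,200 = $138,020 (over)
Q3 2023–Q1 2024: $27,050 + $71,200 + $24,910 = $123,160 (under)
Q4 2023–Q2 2024: $71,200 + $24,910 + $39,120 = $135,230 (under)
Q1 2024–Q3 2024: $24,910 + $39,120 + $110,870 = $174,900 (over)
Q2 2024–Q4 2024: $39,120 + $110,870 + $20,440 = $170,430 (over)
Q3 2024–Q1 2025: $110,870 + $20,440 + $1,870 = $133,180 (under)
Q4 2024–Q2 2025: $20,440 + $1,870 + $31,490 = $53,800 (under)
3 windows exceed the threshold.

3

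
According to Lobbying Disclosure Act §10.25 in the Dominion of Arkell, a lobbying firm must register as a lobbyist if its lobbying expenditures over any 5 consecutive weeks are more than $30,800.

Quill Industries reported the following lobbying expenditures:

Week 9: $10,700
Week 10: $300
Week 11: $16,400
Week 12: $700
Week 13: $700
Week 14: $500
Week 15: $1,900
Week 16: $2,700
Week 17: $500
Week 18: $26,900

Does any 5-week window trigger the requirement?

Yes

Week 9–Week 13: $10,700 + $300 + $16,400 + $700 + $700 = $28,800 (under)
Week 10–Week 14: $300 + $16,400 + $700 + $700 + $500 = $18,600 (under)
Week 11–Week 15: $16,400 + $700 + $700 + $500 + $1,900 = $20,200 (under)
Week 12–Week 16: $700 + $700 + $500 + $1,900 + $2,700 = $6,500 (under)
Week 13–Week 17: $700 + $500 + $1,900 + $2,700 + $500 = $6,300 (under)
Week 14–Week 18: $500 + $1,900 + $2,700 + $500 + $26,900 = $32,500 (over)
At least one window exceeds $30,800.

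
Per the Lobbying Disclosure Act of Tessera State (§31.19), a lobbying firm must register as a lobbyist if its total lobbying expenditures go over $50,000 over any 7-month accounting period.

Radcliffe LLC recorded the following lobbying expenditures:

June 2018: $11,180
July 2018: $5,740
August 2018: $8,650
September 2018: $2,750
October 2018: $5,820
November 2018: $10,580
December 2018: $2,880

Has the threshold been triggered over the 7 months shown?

No

Total lobbying expenditures: $11,180 + $5,740 + $8,650 + $2,750 + $5,820 + $10,580 + $2,880 = $47,600.
$47,600 ≤ $50,000, so the threshold is not exceeded.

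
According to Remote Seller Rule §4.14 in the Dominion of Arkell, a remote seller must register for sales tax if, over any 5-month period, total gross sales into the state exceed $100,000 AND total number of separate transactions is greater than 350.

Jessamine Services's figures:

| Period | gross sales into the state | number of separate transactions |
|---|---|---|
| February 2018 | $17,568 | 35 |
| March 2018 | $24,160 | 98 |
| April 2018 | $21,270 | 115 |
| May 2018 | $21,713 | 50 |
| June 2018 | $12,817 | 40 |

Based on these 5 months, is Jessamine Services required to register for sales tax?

No

Total gross sales into the state: $17,568 + $24,160 + $21,270 + $21,713 + $12,817 = $97,528 (≤ $100,000).
Total number of separate transactions: 35 + 98 + 115 + 50 + 40 = 338 (≤ 350).
The test is 'and': the rule requires both, and at least one is not exceeded.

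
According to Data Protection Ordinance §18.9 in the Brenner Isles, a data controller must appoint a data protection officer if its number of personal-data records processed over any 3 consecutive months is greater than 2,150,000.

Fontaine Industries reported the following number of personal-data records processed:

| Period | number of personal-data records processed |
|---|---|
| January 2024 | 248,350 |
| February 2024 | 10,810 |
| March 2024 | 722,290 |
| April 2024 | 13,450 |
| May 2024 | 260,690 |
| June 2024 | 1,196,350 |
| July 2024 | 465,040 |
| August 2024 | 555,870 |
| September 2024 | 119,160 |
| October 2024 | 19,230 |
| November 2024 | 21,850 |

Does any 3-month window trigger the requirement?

January 2024–March 2024: 248,350 + 10,810 + 722,290 = 981,450 (under)
February 2024–April 2024: 10,810 + 722,290 + 13,450 = 746,550 (under)
March 2024–May 2024: 722,290 + 13,450 + 260,690 = 996,430 (under)
April 2024–June 2024: 13,450 + 260,690 + 1,196,350 = 1,470,490 (under)
May 2024–July 2024: 260,690 + 1,196,350 + 465,040 = 1,922,080 (under)
June 2024–August 2024: 1,196,350 + 465,040 + 555,870 = 2,217,260 (over)
July 2024–September 2024: 465,040 + 555,870 + 119,160 = 1,140,070 (under)
August 2024–October 2024: 555,870 + 119,160 + 19,230 = 694,260 (under)
September 2024–November 2024: 119,160 + 19,230 + 21,850 = 160,240 (under)
At least one window exceeds 2,150,000.

Yes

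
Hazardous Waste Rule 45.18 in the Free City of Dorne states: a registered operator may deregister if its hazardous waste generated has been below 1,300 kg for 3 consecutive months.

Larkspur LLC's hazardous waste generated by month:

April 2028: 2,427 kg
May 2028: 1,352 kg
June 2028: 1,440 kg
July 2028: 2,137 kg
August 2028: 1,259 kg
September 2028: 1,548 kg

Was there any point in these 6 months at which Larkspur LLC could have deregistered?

Months below 1,300 kg: August 2028.
Longest run of consecutive months below the threshold: 1.
1 < 3, so Larkspur LLC never became eligible.

No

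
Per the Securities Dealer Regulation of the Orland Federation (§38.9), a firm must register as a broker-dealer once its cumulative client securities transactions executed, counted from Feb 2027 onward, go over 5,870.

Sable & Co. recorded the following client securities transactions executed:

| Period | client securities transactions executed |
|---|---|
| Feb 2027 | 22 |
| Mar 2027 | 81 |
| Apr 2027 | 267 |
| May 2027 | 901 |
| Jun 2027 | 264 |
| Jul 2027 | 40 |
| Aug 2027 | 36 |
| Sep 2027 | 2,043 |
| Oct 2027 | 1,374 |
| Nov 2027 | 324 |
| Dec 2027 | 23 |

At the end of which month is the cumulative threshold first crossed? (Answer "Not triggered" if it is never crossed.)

Not triggered

Through Feb 2027: 22
Through Mar 2027: 103
Through Apr 2027: 370
Through May 2027: 1,271
Through Jun 2027: 1,535
Through Jul 2027: 1,575
Through Aug 2027: 1,611
Through Sep 2027: 3,654
Through Oct 2027: 5,028
Through Nov 2027: 5,352
Through Dec 2027: 5,375
Final cumulative total 5,375 ≤ 5,870; the threshold is never exceeded.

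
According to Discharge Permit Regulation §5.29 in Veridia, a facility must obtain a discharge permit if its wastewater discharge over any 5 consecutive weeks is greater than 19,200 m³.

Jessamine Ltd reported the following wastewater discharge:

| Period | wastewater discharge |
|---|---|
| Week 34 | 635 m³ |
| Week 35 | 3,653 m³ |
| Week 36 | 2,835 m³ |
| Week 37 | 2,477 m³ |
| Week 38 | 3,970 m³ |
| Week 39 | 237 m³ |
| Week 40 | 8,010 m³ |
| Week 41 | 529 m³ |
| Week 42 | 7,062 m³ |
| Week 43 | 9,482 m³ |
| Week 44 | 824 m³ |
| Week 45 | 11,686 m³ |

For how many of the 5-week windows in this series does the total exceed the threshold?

Week 34–Week 38: 635 m³ + 3,653 m³ + 2,835 m³ + 2,477 m³ + 3,970 m³ = 13,570 m³ (under)
Week 35–Week 39: 3,653 m³ + 2,835 m³ + 2,477 m³ + 3,970 m³ + 237 m³ = 13,172 m³ (under)
Week 36–Week 40: 2,835 m³ + 2,477 m³ + 3,970 m³ + 237 m³ + 8,010 m³ = 17,529 m³ (under)
Week 37–Week 41: 2,477 m³ + 3,970 m³ + 237 m³ + 8,010 m³ + 529 m³ = 15,223 m³ (under)
Week 38–Week 42: 3,970 m³ + 237 m³ + 8,010 m³ + 529 m³ + 7,062 m³ = 19,808 m³ (over)
Week 39–Week 43: 237 m³ + 8,010 m³ + 529 m³ + 7,062 m³ + 9,482 m³ = 25,320 m³ (over)
Week 40–Week 44: 8,010 m³ + 529 m³ + 7,062 m³ + 9,482 m³ + 824 m³ = 25,907 m³ (over)
Week 41–Week 45: 529 m³ + 7,062 m³ + 9,482 m³ + 824 m³ + 11,686 m³ = 29,583 m³ (over)
4 windows exceed the threshold.

4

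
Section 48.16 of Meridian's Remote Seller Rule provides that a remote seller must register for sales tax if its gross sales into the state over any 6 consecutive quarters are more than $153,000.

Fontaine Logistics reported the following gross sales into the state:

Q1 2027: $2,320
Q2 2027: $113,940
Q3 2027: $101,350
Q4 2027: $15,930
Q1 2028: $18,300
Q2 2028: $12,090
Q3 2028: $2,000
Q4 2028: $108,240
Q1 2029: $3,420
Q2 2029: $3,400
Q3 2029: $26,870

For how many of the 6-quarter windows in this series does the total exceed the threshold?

Q1 2027–Q2 2028: $2,320 + $113,940 + $101,350 + $15,930 + $18,300 + $12,090 = $263,930 (over)
Q2 2027–Q3 2028: $113,940 + $101,350 + $15,930 + $18,300 + $12,090 + $2,000 = $263,610 (over)
Q3 2027–Q4 2028: $101,350 + $15,930 + $18,300 + $12,090 + $2,000 + $108,240 = $257,910 (over)
Q4 2027–Q1 2029: $15,930 + $18,300 + $12,090 + $2,000 + $108,240 + $3,420 = $159,980 (over)
Q1 2028–Q2 2029: $18,300 + $12,090 + $2,000 + $108,240 + $3,420 + $3,400 = $147,450 (under)
Q2 2028–Q3 2029: $12,090 + $2,000 + $108,240 + $3,420 + $3,400 + $26,870 = $156,020 (over)
5 windows exceed the threshold.

5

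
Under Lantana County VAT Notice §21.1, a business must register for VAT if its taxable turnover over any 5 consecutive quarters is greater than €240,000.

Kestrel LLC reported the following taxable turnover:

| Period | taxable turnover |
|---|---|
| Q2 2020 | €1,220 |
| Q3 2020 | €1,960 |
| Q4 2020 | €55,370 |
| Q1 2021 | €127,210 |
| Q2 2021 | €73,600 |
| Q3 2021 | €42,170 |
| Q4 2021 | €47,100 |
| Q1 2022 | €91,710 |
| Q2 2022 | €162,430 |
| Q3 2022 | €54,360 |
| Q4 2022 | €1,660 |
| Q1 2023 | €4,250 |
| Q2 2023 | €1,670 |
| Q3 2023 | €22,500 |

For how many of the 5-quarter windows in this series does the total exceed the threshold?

8

Q2 2020–Q2 2021: €1,220 + €1,960 + €55,370 + €127,210 + €73,600 = €259,360 (over)
Q3 2020–Q3 2021: €1,960 + €55,370 + €127,210 + €73,600 + €42,170 = €300,310 (over)
Q4 2020–Q4 2021: €55,370 + €127,210 + €73,600 + €42,170 + €47,100 = €345,450 (over)
Q1 2021–Q1 2022: €127,210 + €73,600 + €42,170 + €47,100 + €91,710 = €381,790 (over)
Q2 2021–Q2 2022: €73,600 + €42,170 + €47,100 + €91,710 + €162,430 = €417,010 (over)
Q3 2021–Q3 2022: €42,170 + €47,100 + €91,710 + €162,430 + €54,360 = €397,770 (over)
Q4 2021–Q4 2022: €47,100 + €91,710 + €162,430 + €54,360 + €1,660 = €357,260 (over)
Q1 2022–Q1 2023: €91,710 + €162,430 + €54,360 + €1,660 + €4,250 = €314,410 (over)
Q2 2022–Q2 2023: €162,430 + €54,360 + €1,660 + €4,250 + €1,670 = €224,370 (under)
Q3 2022–Q3 2023: €54,360 + €1,660 + €4,250 + €1,670 + €22,500 = €84,440 (under)
8 windows exceed the threshold.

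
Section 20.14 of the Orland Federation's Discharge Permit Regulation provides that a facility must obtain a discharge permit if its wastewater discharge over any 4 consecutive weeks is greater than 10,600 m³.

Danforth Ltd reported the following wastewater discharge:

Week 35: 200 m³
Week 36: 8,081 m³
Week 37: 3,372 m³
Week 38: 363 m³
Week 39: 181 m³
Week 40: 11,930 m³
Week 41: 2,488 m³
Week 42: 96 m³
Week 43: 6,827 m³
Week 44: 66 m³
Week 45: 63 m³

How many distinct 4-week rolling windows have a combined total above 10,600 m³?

Week 35–Week 38: 200 m³ + 8,081 m³ + 3,372 m³ + 363 m³ = 12,016 m³ (over)
Week 36–Week 39: 8,081 m³ + 3,372 m³ + 363 m³ + 181 m³ = 11,997 m³ (over)
Week 37–Week 40: 3,372 m³ + 363 m³ + 181 m³ + 11,930 m³ = 15,846 m³ (over)
Week 38–Week 41: 363 m³ + 181 m³ + 11,930 m³ + 2,488 m³ = 14,962 m³ (over)
Week 39–Week 42: 181 m³ + 11,930 m³ + 2,488 m³ + 96 m³ = 14,695 m³ (over)
Week 40–Week 43: 11,930 m³ + 2,488 m³ + 96 m³ + 6,827 m³ = 21,341 m³ (over)
Week 41–Week 44: 2,488 m³ + 96 m³ + 6,827 m³ + 66 m³ = 9,477 m³ (under)
Week 42–Week 45: 96 m³ + 6,827 m³ + 66 m³ + 63 m³ = 7,052 m³ (under)
6 windows exceed the threshold.

6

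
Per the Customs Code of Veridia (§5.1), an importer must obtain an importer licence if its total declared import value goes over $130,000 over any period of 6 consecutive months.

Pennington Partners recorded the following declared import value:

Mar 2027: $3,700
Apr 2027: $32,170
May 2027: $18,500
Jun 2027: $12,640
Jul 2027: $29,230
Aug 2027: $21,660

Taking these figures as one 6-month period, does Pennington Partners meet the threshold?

No

Total declared import value: $3,700 + $32,170 + $18,500 + $12,640 + $29,230 + $21,660 = $117,900.
$117,900 ≤ $130,000, so the threshold is not exceeded.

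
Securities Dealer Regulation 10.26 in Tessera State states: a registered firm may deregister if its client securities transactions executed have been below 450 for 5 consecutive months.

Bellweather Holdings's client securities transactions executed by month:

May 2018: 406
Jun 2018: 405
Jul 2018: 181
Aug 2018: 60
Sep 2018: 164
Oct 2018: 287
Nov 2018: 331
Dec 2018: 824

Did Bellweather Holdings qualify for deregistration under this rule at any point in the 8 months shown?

Months below 450: May 2018, Jun 2018, Jul 2018, Aug 2018, Sep 2018, Oct 2018, Nov 2018.
Longest run of consecutive months below the threshold: 7.
7 ≥ 5, so Bellweather Holdings became eligible.

Yes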